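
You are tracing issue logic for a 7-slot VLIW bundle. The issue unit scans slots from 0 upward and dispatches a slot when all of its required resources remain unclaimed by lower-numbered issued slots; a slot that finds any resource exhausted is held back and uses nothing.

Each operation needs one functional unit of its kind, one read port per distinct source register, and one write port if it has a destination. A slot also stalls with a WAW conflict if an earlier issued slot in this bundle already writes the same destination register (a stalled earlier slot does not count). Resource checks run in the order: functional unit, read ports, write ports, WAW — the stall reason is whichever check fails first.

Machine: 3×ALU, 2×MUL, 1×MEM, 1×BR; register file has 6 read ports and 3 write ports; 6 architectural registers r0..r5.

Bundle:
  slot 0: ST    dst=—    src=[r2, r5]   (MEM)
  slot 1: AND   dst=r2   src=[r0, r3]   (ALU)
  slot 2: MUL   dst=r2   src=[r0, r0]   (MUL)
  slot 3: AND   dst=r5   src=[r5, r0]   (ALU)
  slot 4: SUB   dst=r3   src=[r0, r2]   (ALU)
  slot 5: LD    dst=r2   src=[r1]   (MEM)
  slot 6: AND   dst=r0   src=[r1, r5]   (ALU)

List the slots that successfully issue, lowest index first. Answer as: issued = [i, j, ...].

issued = [0, 1, 3]

[0] MEM needs rd=2 wr=0: ok; after: ALU=3 MUL=2 MEM=0 BR=1, R=4, W=3
[1] ALU needs rd=2 wr=1: ok; after: ALU=2 MUL=2 MEM=0 BR=1, R=2, W=2
[2] MUL needs rd=1 wr=1: WAW; after: ALU=2 MUL=2 MEM=0 BR=1, R=2, W=2
[3] ALU needs rd=2 wr=1: ok; after: ALU=1 MUL=2 MEM=0 BR=1, R=0, W=1
[4] ALU needs rd=2 wr=1: RD_PORT; after: ALU=1 MUL=2 MEM=0 BR=1, R=0, W=1
[5] MEM needs rd=1 wr=1: FU; after: ALU=1 MUL=2 MEM=0 BR=1, R=0, W=1
[6] ALU needs rd=2 wr=1: RD_PORT; after: ALU=1 MUL=2 MEM=0 BR=1, R=0, W=1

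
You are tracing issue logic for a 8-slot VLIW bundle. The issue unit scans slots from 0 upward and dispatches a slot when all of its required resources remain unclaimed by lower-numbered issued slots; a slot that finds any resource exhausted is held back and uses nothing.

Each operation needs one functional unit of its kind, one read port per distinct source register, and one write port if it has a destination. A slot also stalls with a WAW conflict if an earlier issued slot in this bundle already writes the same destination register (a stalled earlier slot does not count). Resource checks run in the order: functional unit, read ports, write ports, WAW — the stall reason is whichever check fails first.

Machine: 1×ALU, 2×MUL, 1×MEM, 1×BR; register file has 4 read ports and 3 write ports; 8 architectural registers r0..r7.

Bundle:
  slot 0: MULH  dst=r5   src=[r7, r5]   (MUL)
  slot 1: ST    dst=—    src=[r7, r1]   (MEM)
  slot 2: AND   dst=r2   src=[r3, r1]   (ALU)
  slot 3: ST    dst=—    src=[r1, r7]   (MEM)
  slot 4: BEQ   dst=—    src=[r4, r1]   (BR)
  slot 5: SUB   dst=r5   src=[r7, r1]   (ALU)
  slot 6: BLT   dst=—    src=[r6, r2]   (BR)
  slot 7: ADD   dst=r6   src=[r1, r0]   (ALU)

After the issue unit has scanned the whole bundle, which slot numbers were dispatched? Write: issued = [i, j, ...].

issued = [0, 1]

  0. MUL→r5 ⇒ go  {1A/1Mu/1Ld/1B | 2r 2w}
  1. MEM ⇒ go  {1A/1Mu/0Ld/1B | 0r 2w}
  2. ALU→r2 ⇒ no(RD_PORT)  {1A/1Mu/0Ld/1B | 0r 2w}
  3. MEM ⇒ no(FU)  {1A/1Mu/0Ld/1B | 0r 2w}
  4. BR ⇒ no(RD_PORT)  {1A/1Mu/0Ld/1B | 0r 2w}
  5. ALU→r5 ⇒ no(RD_PORT)  {1A/1Mu/0Ld/1B | 0r 2w}
  6. BR ⇒ no(RD_PORT)  {1A/1Mu/0Ld/1B | 0r 2w}
  7. ALU→r6 ⇒ no(RD_PORT)  {1A/1Mu/0Ld/1B | 0r 2w}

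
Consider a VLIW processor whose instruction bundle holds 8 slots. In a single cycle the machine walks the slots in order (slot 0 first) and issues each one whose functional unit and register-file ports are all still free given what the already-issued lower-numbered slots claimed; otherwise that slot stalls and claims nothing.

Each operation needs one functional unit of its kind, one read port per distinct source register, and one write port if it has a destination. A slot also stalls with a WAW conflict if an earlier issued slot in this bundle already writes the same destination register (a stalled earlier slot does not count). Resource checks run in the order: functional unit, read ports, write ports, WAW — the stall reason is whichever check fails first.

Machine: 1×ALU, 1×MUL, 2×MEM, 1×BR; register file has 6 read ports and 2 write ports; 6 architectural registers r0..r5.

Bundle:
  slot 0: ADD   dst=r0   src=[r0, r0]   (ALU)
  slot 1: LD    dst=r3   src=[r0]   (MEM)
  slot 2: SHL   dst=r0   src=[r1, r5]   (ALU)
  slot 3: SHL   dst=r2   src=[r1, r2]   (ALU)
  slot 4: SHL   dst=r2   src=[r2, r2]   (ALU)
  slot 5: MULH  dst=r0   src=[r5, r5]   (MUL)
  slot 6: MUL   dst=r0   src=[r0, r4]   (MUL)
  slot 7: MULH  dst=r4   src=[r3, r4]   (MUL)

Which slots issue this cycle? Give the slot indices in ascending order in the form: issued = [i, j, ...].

#0 ALU src=r0,r0 dispatched  <A:0 Mu:1 Ld:2 B:1 rd:5 wr:1>
#1 MEM src=r0 dispatched  <A:0 Mu:1 Ld:1 B:1 rd:4 wr:0>
#2 ALU src=r1,r5 held:FU  <A:0 Mu:1 Ld:1 B:1 rd:4 wr:0>
#3 ALU src=r1,r2 held:FU  <A:0 Mu:1 Ld:1 B:1 rd:4 wr:0>
#4 ALU src=r2,r2 held:FU  <A:0 Mu:1 Ld:1 B:1 rd:4 wr:0>
#5 MUL src=r5,r5 held:WR_PORT  <A:0 Mu:1 Ld:1 B:1 rd:4 wr:0>
#6 MUL src=r0,r4 held:WR_PORT  <A:0 Mu:1 Ld:1 B:1 rd:4 wr:0>
#7 MUL src=r3,r4 held:WR_PORT  <A:0 Mu:1 Ld:1 B:1 rd:4 wr:0>

issued = [0, 1]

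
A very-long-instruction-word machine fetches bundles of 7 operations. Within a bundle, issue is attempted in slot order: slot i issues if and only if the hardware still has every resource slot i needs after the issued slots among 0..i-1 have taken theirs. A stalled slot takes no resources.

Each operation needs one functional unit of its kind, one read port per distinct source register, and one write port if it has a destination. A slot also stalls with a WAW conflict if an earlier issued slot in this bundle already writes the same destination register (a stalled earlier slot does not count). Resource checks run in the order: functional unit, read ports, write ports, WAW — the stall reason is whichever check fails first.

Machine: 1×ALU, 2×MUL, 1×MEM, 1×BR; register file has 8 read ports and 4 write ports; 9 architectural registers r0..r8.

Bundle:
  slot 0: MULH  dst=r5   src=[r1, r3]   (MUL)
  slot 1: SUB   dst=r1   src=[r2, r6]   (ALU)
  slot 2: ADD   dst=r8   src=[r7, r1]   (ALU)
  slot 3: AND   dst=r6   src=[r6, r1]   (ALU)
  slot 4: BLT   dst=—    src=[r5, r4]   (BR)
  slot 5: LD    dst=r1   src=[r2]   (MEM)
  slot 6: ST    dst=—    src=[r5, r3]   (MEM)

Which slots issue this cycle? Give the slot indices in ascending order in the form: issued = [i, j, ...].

issued = [0, 1, 4, 6]

#0 MUL src=r1,r3 dispatched  <A:1 Mu:1 Ld:1 B:1 rd:6 wr:3>
#1 ALU src=r2,r6 dispatched  <A:0 Mu:1 Ld:1 B:1 rd:4 wr:2>
#2 ALU src=r7,r1 held:FU  <A:0 Mu:1 Ld:1 B:1 rd:4 wr:2>
#3 ALU src=r6,r1 held:FU  <A:0 Mu:1 Ld:1 B:1 rd:4 wr:2>
#4 BR src=r5,r4 dispatched  <A:0 Mu:1 Ld:1 B:0 rd:2 wr:2>
#5 MEM src=r2 held:WAW  <A:0 Mu:1 Ld:1 B:0 rd:2 wr:2>
#6 MEM src=r5,r3 dispatched  <A:0 Mu:1 Ld:0 B:0 rd:0 wr:2>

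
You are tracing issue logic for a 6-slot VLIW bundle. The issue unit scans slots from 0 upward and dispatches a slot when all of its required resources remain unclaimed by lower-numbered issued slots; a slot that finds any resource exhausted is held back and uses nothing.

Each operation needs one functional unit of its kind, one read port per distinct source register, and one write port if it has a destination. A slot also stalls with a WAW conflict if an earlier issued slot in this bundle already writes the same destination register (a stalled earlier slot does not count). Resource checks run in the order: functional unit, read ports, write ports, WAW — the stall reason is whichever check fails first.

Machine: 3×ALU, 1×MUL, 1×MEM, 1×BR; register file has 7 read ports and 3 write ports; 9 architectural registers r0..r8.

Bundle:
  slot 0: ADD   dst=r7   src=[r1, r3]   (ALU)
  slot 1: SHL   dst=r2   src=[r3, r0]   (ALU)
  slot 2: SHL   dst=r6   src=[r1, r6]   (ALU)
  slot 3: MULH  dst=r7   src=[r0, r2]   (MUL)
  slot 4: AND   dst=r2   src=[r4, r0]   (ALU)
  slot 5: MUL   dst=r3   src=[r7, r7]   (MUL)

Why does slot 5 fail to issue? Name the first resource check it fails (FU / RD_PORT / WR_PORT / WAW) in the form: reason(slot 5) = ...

(0) want 1×ALU +2rd +1wr — yes → AL2|MU1|ME1|BR1|rd5|wr2
(1) want 1×ALU +2rd +1wr — yes → AL1|MU1|ME1|BR1|rd3|wr1
(2) want 1×ALU +2rd +1wr — yes → AL0|MU1|ME1|BR1|rd1|wr0
(3) want 1×MUL +2rd +1wr — RD_PORT → AL0|MU1|ME1|BR1|rd1|wr0
(4) want 1×ALU +2rd +1wr — FU → AL0|MU1|ME1|BR1|rd1|wr0
(5) want 1×MUL +1rd +1wr — WR_PORT → AL0|MU1|ME1|BR1|rd1|wr0

reason(slot 5) = WR_PORT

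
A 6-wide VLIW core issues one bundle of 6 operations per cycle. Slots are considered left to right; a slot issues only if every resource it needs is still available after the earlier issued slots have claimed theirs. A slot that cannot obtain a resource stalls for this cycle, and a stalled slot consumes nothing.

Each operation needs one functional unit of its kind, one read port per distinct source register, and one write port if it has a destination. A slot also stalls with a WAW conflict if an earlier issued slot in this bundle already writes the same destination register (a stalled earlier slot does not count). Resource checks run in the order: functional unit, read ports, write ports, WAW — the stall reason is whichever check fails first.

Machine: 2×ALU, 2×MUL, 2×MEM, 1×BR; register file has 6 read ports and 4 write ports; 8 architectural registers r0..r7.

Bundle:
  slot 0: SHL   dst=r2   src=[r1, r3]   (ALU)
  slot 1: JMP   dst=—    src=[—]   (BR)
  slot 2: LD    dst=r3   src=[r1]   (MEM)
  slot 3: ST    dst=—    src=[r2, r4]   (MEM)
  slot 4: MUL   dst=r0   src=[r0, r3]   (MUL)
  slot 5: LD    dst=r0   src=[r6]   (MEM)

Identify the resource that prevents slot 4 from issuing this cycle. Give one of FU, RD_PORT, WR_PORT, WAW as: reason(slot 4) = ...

  0. ALU→r2 ⇒ go  {1A/2Mu/2Ld/1B | 4r 3w}
  1. BR ⇒ go  {1A/2Mu/2Ld/0B | 4r 3w}
  2. MEM→r3 ⇒ go  {1A/2Mu/1Ld/0B | 3r 2w}
  3. MEM ⇒ go  {1A/2Mu/0Ld/0B | 1r 2w}
  4. MUL→r0 ⇒ no(RD_PORT)  {1A/2Mu/0Ld/0B | 1r 2w}
  5. MEM→r0 ⇒ no(FU)  {1A/2Mu/0Ld/0B | 1r 2w}

reason(slot 4) = RD_PORT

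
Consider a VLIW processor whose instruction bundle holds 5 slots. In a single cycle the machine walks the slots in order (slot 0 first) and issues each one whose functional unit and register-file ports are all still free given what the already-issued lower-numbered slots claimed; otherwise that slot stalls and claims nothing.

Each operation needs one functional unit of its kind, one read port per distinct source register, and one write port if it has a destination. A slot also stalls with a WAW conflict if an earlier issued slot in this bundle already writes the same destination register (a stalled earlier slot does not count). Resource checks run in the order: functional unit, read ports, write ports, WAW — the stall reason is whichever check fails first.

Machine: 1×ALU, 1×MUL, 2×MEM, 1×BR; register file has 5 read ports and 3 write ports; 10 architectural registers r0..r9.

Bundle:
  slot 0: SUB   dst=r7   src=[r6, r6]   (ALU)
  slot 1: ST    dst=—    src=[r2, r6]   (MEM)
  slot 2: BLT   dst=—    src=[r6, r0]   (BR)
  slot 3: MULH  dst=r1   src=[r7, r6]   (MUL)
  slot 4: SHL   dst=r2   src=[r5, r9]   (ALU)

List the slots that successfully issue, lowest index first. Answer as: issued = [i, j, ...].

issued = [0, 1, 2]

(0) want 1×ALU +1rd +1wr — yes → AL0|MU1|ME2|BR1|rd4|wr2
(1) want 1×MEM +2rd +0wr — yes → AL0|MU1|ME1|BR1|rd2|wr2
(2) want 1×BR +2rd +0wr — yes → AL0|MU1|ME1|BR0|rd0|wr2
(3) want 1×MUL +2rd +1wr — RD_PORT → AL0|MU1|ME1|BR0|rd0|wr2
(4) want 1×ALU +2rd +1wr — FU → AL0|MU1|ME1|BR0|rd0|wr2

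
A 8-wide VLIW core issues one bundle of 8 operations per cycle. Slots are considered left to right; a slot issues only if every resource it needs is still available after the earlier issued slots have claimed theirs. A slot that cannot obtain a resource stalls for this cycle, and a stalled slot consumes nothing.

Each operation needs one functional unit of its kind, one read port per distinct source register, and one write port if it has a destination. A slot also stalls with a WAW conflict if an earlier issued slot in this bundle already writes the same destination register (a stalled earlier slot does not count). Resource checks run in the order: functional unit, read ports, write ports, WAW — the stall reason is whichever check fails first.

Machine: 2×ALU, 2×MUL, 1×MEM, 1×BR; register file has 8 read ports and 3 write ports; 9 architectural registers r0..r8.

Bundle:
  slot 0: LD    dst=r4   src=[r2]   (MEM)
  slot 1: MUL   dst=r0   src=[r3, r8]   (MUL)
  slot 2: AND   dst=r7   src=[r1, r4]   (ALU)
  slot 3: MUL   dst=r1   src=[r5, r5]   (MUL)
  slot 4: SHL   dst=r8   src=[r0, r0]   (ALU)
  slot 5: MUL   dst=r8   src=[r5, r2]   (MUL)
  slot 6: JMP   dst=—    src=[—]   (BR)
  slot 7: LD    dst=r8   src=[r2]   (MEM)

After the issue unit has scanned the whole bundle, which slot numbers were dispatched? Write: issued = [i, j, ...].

  0. MEM→r4 ⇒ go  {2A/2Mu/0Ld/1B | 7r 2w}
  1. MUL→r0 ⇒ go  {2A/1Mu/0Ld/1B | 5r 1w}
  2. ALU→r7 ⇒ go  {1A/1Mu/0Ld/1B | 3r 0w}
  3. MUL→r1 ⇒ no(WR_PORT)  {1A/1Mu/0Ld/1B | 3r 0w}
  4. ALU→r8 ⇒ no(WR_PORT)  {1A/1Mu/0Ld/1B | 3r 0w}
  5. MUL→r8 ⇒ no(WR_PORT)  {1A/1Mu/0Ld/1B | 3r 0w}
  6. BR ⇒ go  {1A/1Mu/0Ld/0B | 3r 0w}
  7. MEM→r8 ⇒ no(FU)  {1A/1Mu/0Ld/0B | 3r 0w}

issued = [0, 1, 2, 6]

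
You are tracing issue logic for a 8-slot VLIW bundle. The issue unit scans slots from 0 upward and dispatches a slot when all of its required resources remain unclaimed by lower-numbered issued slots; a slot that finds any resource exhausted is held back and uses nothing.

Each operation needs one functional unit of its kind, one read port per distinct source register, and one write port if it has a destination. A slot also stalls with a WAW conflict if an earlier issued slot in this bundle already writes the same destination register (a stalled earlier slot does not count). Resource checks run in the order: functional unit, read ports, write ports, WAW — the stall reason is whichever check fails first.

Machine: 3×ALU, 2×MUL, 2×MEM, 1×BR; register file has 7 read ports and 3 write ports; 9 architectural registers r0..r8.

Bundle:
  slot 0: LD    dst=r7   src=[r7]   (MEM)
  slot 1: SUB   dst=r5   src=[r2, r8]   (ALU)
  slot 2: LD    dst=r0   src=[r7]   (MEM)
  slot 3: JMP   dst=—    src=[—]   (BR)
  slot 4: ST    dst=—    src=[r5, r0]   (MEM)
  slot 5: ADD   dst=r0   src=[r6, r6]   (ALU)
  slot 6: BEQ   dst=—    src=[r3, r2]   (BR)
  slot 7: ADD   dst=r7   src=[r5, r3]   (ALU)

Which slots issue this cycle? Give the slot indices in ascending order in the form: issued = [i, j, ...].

issued = [0, 1, 2, 3]

  0. MEM→r7 ⇒ go  {3A/2Mu/1Ld/1B | 6r 2w}
  1. ALU→r5 ⇒ go  {2A/2Mu/1Ld/1B | 4r 1w}
  2. MEM→r0 ⇒ go  {2A/2Mu/0Ld/1B | 3r 0w}
  3. BR ⇒ go  {2A/2Mu/0Ld/0B | 3r 0w}
  4. MEM ⇒ no(FU)  {2A/2Mu/0Ld/0B | 3r 0w}
  5. ALU→r0 ⇒ no(WR_PORT)  {2A/2Mu/0Ld/0B | 3r 0w}
  6. BR ⇒ no(FU)  {2A/2Mu/0Ld/0B | 3r 0w}
  7. ALU→r7 ⇒ no(WR_PORT)  {2A/2Mu/0Ld/0B | 3r 0w}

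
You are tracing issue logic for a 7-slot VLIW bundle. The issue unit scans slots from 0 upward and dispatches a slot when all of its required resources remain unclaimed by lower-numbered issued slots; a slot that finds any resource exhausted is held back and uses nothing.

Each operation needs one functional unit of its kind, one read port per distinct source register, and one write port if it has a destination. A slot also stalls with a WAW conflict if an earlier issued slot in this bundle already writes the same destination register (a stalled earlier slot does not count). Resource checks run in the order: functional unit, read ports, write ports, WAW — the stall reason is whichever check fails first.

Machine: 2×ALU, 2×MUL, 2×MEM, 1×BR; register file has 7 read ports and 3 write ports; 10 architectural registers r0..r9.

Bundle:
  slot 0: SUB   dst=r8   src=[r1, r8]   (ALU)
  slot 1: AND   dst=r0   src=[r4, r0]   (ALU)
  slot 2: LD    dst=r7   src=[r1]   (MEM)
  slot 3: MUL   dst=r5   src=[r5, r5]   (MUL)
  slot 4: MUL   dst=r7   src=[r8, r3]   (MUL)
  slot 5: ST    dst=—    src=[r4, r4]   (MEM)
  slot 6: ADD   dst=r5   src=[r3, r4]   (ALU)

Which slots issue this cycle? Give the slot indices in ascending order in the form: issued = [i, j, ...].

issued = [0, 1, 2, 5]

  0. ALU→r8 ⇒ go  {1A/2Mu/2Ld/1B | 5r 2w}
  1. ALU→r0 ⇒ go  {0A/2Mu/2Ld/1B | 3r 1w}
  2. MEM→r7 ⇒ go  {0A/2Mu/1Ld/1B | 2r 0w}
  3. MUL→r5 ⇒ no(WR_PORT)  {0A/2Mu/1Ld/1B | 2r 0w}
  4. MUL→r7 ⇒ no(WR_PORT)  {0A/2Mu/1Ld/1B | 2r 0w}
  5. MEM ⇒ go  {0A/2Mu/0Ld/1B | 1r 0w}
  6. ALU→r5 ⇒ no(FU)  {0A/2Mu/0Ld/1B | 1r 0w}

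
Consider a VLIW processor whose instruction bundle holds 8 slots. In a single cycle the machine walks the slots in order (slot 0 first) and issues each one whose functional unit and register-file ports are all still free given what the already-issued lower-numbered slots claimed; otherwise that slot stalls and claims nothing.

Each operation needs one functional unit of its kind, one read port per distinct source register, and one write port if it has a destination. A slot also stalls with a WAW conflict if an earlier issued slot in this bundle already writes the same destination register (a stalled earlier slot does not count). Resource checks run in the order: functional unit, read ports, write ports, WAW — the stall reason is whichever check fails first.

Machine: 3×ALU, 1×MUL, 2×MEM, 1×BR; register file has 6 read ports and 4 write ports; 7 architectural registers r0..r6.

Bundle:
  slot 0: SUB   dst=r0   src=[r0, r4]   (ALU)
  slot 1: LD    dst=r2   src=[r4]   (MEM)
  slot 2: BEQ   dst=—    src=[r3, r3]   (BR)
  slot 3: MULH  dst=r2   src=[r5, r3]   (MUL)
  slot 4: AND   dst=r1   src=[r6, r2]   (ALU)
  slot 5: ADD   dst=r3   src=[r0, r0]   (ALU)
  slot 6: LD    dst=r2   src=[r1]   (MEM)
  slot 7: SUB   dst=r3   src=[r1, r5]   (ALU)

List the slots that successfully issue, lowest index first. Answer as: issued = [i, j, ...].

issued = [0, 1, 2, 4]

  0. ALU→r0 ⇒ go  {2A/1Mu/2Ld/1B | 4r 3w}
  1. MEM→r2 ⇒ go  {2A/1Mu/1Ld/1B | 3r 2w}
  2. BR ⇒ go  {2A/1Mu/1Ld/0B | 2r 2w}
  3. MUL→r2 ⇒ no(WAW)  {2A/1Mu/1Ld/0B | 2r 2w}
  4. ALU→r1 ⇒ go  {1A/1Mu/1Ld/0B | 0r 1w}
  5. ALU→r3 ⇒ no(RD_PORT)  {1A/1Mu/1Ld/0B | 0r 1w}
  6. MEM→r2 ⇒ no(RD_PORT)  {1A/1Mu/1Ld/0B | 0r 1w}
  7. ALU→r3 ⇒ no(RD_PORT)  {1A/1Mu/1Ld/0B | 0r 1w}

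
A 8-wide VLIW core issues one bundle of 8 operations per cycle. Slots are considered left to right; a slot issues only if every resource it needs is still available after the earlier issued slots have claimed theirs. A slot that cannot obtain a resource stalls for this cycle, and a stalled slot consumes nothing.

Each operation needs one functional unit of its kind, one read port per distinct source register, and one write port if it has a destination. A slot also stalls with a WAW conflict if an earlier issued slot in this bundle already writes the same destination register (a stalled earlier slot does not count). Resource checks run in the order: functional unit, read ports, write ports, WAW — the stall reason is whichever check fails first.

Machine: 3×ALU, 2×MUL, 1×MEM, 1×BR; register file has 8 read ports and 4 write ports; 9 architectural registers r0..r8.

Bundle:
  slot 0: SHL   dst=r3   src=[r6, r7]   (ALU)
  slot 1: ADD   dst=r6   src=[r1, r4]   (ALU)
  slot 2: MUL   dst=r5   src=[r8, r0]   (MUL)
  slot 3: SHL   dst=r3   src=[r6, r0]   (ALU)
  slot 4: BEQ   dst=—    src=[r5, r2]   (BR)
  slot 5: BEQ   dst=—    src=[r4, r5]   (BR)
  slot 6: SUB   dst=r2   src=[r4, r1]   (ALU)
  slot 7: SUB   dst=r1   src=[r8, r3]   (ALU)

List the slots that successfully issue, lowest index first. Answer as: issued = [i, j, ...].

issued = [0, 1, 2, 4]

  0. ALU→r3 ⇒ go  {2A/2Mu/1Ld/1B | 6r 3w}
  1. ALU→r6 ⇒ go  {1A/2Mu/1Ld/1B | 4r 2w}
  2. MUL→r5 ⇒ go  {1A/1Mu/1Ld/1B | 2r 1w}
  3. ALU→r3 ⇒ no(WAW)  {1A/1Mu/1Ld/1B | 2r 1w}
  4. BR ⇒ go  {1A/1Mu/1Ld/0B | 0r 1w}
  5. BR ⇒ no(FU)  {1A/1Mu/1Ld/0B | 0r 1w}
  6. ALU→r2 ⇒ no(RD_PORT)  {1A/1Mu/1Ld/0B | 0r 1w}
  7. ALU→r1 ⇒ no(RD_PORT)  {1A/1Mu/1Ld/0B | 0r 1w}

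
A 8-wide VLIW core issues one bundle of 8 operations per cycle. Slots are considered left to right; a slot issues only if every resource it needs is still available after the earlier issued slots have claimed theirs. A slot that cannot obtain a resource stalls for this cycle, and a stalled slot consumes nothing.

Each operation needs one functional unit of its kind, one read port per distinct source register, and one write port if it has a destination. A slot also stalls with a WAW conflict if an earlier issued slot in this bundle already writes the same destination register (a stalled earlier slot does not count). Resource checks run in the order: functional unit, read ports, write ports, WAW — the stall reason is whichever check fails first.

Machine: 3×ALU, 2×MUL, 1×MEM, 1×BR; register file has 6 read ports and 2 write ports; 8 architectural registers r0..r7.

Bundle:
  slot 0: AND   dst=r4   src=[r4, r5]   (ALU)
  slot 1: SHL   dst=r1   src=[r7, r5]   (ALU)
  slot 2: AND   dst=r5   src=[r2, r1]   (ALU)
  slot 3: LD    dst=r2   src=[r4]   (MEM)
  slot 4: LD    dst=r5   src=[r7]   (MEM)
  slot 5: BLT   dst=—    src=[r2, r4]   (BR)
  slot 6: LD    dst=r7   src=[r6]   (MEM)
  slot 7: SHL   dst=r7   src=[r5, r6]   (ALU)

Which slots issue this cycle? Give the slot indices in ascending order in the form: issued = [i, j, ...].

issued = [0, 1, 5]

#0 ALU src=r4,r5 dispatched  <A:2 Mu:2 Ld:1 B:1 rd:4 wr:1>
#1 ALU src=r7,r5 dispatched  <A:1 Mu:2 Ld:1 B:1 rd:2 wr:0>
#2 ALU src=r2,r1 held:WR_PORT  <A:1 Mu:2 Ld:1 B:1 rd:2 wr:0>
#3 MEM src=r4 held:WR_PORT  <A:1 Mu:2 Ld:1 B:1 rd:2 wr:0>
#4 MEM src=r7 held:WR_PORT  <A:1 Mu:2 Ld:1 B:1 rd:2 wr:0>
#5 BR src=r2,r4 dispatched  <A:1 Mu:2 Ld:1 B:0 rd:0 wr:0>
#6 MEM src=r6 held:RD_PORT  <A:1 Mu:2 Ld:1 B:0 rd:0 wr:0>
#7 ALU src=r5,r6 held:RD_PORT  <A:1 Mu:2 Ld:1 B:0 rd:0 wr:0>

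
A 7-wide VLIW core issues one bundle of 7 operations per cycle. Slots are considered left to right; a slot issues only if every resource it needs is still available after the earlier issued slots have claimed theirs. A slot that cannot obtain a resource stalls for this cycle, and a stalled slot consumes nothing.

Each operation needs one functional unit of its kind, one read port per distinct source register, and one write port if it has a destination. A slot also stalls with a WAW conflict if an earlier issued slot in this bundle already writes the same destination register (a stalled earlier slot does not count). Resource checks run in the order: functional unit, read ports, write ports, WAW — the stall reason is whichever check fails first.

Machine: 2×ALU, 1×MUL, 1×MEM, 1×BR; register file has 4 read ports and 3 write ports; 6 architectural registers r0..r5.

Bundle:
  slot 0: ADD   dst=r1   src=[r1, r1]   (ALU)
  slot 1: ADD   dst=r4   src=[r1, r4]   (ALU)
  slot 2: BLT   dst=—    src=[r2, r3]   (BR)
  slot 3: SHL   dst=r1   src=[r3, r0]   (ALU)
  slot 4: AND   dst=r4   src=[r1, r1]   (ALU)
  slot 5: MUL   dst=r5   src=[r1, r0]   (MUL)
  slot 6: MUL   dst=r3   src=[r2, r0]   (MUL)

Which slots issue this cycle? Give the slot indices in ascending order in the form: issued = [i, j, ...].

issued = [0, 1]

(0) want 1×ALU +1rd +1wr — yes → AL1|MU1|ME1|BR1|rd3|wr2
(1) want 1×ALU +2rd +1wr — yes → AL0|MU1|ME1|BR1|rd1|wr1
(2) want 1×BR +2rd +0wr — RD_PORT → AL0|MU1|ME1|BR1|rd1|wr1
(3) want 1×ALU +2rd +1wr — FU → AL0|MU1|ME1|BR1|rd1|wr1
(4) want 1×ALU +1rd +1wr — FU → AL0|MU1|ME1|BR1|rd1|wr1
(5) want 1×MUL +2rd +1wr — RD_PORT → AL0|MU1|ME1|BR1|rd1|wr1
(6) want 1×MUL +2rd +1wr — RD_PORT → AL0|MU1|ME1|BR1|rd1|wr1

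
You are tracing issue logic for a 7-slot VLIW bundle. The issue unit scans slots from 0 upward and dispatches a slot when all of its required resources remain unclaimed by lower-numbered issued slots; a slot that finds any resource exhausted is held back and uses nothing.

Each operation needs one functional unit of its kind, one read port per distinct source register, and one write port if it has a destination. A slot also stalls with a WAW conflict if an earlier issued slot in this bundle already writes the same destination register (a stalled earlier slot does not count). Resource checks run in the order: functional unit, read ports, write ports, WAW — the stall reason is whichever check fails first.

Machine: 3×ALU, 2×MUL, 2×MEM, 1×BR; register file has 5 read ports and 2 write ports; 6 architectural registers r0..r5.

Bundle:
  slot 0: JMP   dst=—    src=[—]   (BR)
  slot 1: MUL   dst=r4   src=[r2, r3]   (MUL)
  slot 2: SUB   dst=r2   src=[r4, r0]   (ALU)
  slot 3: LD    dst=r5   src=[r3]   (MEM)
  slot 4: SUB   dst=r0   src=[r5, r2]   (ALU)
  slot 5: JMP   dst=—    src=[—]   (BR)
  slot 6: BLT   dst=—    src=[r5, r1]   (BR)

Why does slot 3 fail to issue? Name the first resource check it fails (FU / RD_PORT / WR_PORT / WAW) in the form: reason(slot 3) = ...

reason(slot 3) = WR_PORT

(0) want 1×BR +0rd +0wr — yes → AL3|MU2|ME2|BR0|rd5|wr2
(1) want 1×MUL +2rd +1wr — yes → AL3|MU1|ME2|BR0|rd3|wr1
(2) want 1×ALU +2rd +1wr — yes → AL2|MU1|ME2|BR0|rd1|wr0
(3) want 1×MEM +1rd +1wr — WR_PORT → AL2|MU1|ME2|BR0|rd1|wr0
(4) want 1×ALU +2rd +1wr — RD_PORT → AL2|MU1|ME2|BR0|rd1|wr0
(5) want 1×BR +0rd +0wr — FU → AL2|MU1|ME2|BR0|rd1|wr0
(6) want 1×BR +2rd +0wr — FU → AL2|MU1|ME2|BR0|rd1|wr0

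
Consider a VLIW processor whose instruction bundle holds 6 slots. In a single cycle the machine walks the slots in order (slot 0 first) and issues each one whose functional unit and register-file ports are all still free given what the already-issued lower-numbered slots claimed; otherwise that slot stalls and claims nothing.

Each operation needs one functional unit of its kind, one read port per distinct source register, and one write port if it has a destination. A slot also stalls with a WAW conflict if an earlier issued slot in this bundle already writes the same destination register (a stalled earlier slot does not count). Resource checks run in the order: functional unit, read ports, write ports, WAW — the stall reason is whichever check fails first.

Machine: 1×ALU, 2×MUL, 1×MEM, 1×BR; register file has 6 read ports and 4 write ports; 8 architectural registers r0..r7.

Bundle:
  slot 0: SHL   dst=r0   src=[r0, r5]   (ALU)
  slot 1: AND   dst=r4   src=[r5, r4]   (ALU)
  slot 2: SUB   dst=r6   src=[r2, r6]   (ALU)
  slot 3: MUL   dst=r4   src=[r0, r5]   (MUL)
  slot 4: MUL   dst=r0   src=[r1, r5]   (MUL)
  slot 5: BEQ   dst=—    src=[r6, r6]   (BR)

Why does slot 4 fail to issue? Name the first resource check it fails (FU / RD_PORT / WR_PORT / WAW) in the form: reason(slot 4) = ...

  0. ALU→r0 ⇒ go  {0A/2Mu/1Ld/1B | 4r 3w}
  1. ALU→r4 ⇒ no(FU)  {0A/2Mu/1Ld/1B | 4r 3w}
  2. ALU→r6 ⇒ no(FU)  {0A/2Mu/1Ld/1B | 4r 3w}
  3. MUL→r4 ⇒ go  {0A/1Mu/1Ld/1B | 2r 2w}
  4. MUL→r0 ⇒ no(WAW)  {0A/1Mu/1Ld/1B | 2r 2w}
  5. BR ⇒ go  {0A/1Mu/1Ld/0B | 1r 2w}

reason(slot 4) = WAW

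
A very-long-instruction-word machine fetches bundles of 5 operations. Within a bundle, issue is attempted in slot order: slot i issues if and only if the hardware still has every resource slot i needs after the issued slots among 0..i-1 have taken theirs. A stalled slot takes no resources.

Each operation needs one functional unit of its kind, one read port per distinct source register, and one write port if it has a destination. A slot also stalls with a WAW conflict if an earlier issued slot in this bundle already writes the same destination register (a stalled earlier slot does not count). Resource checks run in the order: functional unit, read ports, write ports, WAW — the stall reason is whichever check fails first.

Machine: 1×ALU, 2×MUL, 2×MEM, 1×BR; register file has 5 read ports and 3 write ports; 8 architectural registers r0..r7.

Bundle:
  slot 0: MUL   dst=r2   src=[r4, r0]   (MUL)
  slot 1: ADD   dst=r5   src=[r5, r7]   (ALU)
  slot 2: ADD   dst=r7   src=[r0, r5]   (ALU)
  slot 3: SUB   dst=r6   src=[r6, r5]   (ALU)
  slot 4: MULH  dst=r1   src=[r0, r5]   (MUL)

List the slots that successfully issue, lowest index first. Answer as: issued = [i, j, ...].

slot 0 (MUL): ISSUE — free A1,Mu1,Ld2,B1 rp3 wp2
slot 1 (ALU): ISSUE — free A0,Mu1,Ld2,B1 rp1 wp1
slot 2 (ALU): stall FU — free A0,Mu1,Ld2,B1 rp1 wp1
slot 3 (ALU): stall FU — free A0,Mu1,Ld2,B1 rp1 wp1
slot 4 (MUL): stall RD_PORT — free A0,Mu1,Ld2,B1 rp1 wp1

issued = [0, 1]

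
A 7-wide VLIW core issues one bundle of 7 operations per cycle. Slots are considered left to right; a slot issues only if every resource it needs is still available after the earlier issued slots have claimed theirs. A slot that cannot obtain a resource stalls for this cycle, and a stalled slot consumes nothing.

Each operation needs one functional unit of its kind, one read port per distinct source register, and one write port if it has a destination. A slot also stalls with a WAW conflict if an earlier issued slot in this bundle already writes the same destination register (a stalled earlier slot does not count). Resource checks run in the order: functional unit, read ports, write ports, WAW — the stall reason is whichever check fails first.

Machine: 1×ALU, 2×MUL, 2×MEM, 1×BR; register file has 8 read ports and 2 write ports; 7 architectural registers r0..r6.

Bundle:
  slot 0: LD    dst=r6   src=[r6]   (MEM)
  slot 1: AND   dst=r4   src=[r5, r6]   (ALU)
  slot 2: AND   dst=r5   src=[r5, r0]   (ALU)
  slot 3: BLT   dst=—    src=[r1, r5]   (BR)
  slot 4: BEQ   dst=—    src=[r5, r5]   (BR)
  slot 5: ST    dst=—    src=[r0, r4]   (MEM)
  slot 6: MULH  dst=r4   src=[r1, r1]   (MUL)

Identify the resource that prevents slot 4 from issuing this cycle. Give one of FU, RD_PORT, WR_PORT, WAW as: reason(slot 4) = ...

[0] MEM needs rd=1 wr=1: ok; after: ALU=1 MUL=2 MEM=1 BR=1, R=7, W=1
[1] ALU needs rd=2 wr=1: ok; after: ALU=0 MUL=2 MEM=1 BR=1, R=5, W=0
[2] ALU needs rd=2 wr=1: FU; after: ALU=0 MUL=2 MEM=1 BR=1, R=5, W=0
[3] BR needs rd=2 wr=0: ok; after: ALU=0 MUL=2 MEM=1 BR=0, R=3, W=0
[4] BR needs rd=1 wr=0: FU; after: ALU=0 MUL=2 MEM=1 BR=0, R=3, W=0
[5] MEM needs rd=2 wr=0: ok; after: ALU=0 MUL=2 MEM=0 BR=0, R=1, W=0
[6] MUL needs rd=1 wr=1: WR_PORT; after: ALU=0 MUL=2 MEM=0 BR=0, R=1, W=0

reason(slot 4) = FU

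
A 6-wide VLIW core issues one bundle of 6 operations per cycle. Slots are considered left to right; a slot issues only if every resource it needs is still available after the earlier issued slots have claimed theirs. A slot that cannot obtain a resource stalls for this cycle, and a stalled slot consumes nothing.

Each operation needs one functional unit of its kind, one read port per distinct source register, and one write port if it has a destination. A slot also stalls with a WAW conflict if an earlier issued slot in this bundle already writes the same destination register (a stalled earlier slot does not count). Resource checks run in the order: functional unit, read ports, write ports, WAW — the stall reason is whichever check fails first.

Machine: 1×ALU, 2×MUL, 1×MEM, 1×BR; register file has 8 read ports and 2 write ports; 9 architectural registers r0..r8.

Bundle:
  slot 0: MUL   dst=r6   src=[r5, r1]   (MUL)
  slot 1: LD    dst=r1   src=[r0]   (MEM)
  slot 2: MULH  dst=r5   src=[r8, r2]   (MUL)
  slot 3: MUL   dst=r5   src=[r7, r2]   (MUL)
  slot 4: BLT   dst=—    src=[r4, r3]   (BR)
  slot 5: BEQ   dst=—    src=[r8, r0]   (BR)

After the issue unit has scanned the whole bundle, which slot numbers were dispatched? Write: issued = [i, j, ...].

  0. MUL→r6 ⇒ go  {1A/1Mu/1Ld/1B | 6r 1w}
  1. MEM→r1 ⇒ go  {1A/1Mu/0Ld/1B | 5r 0w}
  2. MUL→r5 ⇒ no(WR_PORT)  {1A/1Mu/0Ld/1B | 5r 0w}
  3. MUL→r5 ⇒ no(WR_PORT)  {1A/1Mu/0Ld/1B | 5r 0w}
  4. BR ⇒ go  {1A/1Mu/0Ld/0B | 3r 0w}
  5. BR ⇒ no(FU)  {1A/1Mu/0Ld/0B | 3r 0w}

issued = [0, 1, 4]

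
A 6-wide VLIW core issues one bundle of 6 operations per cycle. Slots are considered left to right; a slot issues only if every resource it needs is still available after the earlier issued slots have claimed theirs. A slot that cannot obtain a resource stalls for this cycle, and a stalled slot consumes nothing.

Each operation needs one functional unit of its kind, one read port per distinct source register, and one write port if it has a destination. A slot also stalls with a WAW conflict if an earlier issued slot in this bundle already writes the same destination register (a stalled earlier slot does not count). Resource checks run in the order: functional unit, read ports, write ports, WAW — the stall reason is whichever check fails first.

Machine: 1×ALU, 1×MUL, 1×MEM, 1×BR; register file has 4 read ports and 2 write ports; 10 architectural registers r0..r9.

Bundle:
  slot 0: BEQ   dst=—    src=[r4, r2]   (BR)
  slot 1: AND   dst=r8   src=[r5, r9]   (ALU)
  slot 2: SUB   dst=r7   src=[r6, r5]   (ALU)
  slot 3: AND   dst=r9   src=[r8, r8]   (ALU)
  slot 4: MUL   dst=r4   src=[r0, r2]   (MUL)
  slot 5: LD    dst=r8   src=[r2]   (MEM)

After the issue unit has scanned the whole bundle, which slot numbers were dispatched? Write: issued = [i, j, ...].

#0 BR src=r4,r2 dispatched  <A:1 Mu:1 Ld:1 B:0 rd:2 wr:2>
#1 ALU src=r5,r9 dispatched  <A:0 Mu:1 Ld:1 B:0 rd:0 wr:1>
#2 ALU src=r6,r5 held:FU  <A:0 Mu:1 Ld:1 B:0 rd:0 wr:1>
#3 ALU src=r8,r8 held:FU  <A:0 Mu:1 Ld:1 B:0 rd:0 wr:1>
#4 MUL src=r0,r2 held:RD_PORT  <A:0 Mu:1 Ld:1 B:0 rd:0 wr:1>
#5 MEM src=r2 held:RD_PORT  <A:0 Mu:1 Ld:1 B:0 rd:0 wr:1>

issued = [0, 1]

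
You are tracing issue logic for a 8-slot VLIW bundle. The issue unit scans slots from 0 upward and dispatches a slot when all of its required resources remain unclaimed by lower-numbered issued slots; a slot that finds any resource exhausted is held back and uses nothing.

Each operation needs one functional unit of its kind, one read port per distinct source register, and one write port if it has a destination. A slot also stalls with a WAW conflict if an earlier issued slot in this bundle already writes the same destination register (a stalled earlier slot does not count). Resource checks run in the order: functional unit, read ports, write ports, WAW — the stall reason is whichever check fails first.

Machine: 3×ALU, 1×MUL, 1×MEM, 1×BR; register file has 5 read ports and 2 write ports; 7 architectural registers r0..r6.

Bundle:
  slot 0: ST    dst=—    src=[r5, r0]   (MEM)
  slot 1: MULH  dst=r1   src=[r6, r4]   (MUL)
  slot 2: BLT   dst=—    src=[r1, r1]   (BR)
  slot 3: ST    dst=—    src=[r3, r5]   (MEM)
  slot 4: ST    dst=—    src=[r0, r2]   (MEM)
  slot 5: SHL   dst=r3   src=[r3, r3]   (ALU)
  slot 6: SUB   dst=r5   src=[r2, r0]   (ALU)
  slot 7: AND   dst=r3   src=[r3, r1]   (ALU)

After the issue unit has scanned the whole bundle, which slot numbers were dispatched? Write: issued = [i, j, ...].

issued = [0, 1, 2]

slot 0 (MEM): ISSUE — free A3,Mu1,Ld0,B1 rp3 wp2
slot 1 (MUL): ISSUE — free A3,Mu0,Ld0,B1 rp1 wp1
slot 2 (BR): ISSUE — free A3,Mu0,Ld0,B0 rp0 wp1
slot 3 (MEM): stall FU — free A3,Mu0,Ld0,B0 rp0 wp1
slot 4 (MEM): stall FU — free A3,Mu0,Ld0,B0 rp0 wp1
slot 5 (ALU): stall RD_PORT — free A3,Mu0,Ld0,B0 rp0 wp1
slot 6 (ALU): stall RD_PORT — free A3,Mu0,Ld0,B0 rp0 wp1
slot 7 (ALU): stall RD_PORT — free A3,Mu0,Ld0,B0 rp0 wp1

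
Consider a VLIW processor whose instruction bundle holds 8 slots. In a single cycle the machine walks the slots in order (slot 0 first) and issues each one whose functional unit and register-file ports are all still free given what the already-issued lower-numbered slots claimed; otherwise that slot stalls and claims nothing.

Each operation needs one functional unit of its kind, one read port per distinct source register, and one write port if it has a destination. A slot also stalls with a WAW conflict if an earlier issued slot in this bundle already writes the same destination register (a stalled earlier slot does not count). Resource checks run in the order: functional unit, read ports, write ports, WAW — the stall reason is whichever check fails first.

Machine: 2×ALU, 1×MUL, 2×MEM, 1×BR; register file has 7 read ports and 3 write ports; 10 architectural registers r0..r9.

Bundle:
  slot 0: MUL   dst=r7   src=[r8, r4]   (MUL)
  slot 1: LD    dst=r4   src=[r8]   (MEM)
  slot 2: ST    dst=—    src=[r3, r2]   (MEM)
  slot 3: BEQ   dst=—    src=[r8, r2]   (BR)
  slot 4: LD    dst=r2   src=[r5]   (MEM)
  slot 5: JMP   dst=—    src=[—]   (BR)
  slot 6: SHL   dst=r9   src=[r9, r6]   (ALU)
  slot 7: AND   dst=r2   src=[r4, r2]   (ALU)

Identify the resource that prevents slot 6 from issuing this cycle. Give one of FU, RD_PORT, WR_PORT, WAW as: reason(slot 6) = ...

reason(slot 6) = RD_PORT

(0) want 1×MUL +2rd +1wr — yes → AL2|MU0|ME2|BR1|rd5|wr2
(1) want 1×MEM +1rd +1wr — yes → AL2|MU0|ME1|BR1|rd4|wr1
(2) want 1×MEM +2rd +0wr — yes → AL2|MU0|ME0|BR1|rd2|wr1
(3) want 1×BR +2rd +0wr — yes → AL2|MU0|ME0|BR0|rd0|wr1
(4) want 1×MEM +1rd +1wr — FU → AL2|MU0|ME0|BR0|rd0|wr1
(5) want 1×BR +0rd +0wr — FU → AL2|MU0|ME0|BR0|rd0|wr1
(6) want 1×ALU +2rd +1wr — RD_PORT → AL2|MU0|ME0|BR0|rd0|wr1
(7) want 1×ALU +2rd +1wr — RD_PORT → AL2|MU0|ME0|BR0|rd0|wr1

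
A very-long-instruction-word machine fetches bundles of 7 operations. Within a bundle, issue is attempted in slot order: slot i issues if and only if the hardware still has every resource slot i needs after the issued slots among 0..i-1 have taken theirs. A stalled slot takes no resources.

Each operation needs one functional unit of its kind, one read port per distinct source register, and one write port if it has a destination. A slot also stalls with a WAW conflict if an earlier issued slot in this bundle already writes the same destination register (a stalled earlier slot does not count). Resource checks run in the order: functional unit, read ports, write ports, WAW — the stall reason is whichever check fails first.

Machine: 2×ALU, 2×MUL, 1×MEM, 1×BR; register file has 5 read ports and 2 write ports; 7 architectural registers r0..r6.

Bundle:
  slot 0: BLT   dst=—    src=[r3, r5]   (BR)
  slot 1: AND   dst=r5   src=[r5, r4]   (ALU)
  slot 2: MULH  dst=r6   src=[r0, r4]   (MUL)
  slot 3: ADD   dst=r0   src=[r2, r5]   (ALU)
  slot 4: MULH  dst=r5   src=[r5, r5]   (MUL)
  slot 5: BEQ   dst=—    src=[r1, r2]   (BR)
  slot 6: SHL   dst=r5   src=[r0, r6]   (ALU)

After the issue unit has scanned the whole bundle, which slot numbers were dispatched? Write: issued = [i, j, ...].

issued = [0, 1]

#0 BR src=r3,r5 dispatched  <A:2 Mu:2 Ld:1 B:0 rd:3 wr:2>
#1 ALU src=r5,r4 dispatched  <A:1 Mu:2 Ld:1 B:0 rd:1 wr:1>
#2 MUL src=r0,r4 held:RD_PORT  <A:1 Mu:2 Ld:1 B:0 rd:1 wr:1>
#3 ALU src=r2,r5 held:RD_PORT  <A:1 Mu:2 Ld:1 B:0 rd:1 wr:1>
#4 MUL src=r5,r5 held:WAW  <A:1 Mu:2 Ld:1 B:0 rd:1 wr:1>
#5 BR src=r1,r2 held:FU  <A:1 Mu:2 Ld:1 B:0 rd:1 wr:1>
#6 ALU src=r0,r6 held:RD_PORT  <A:1 Mu:2 Ld:1 B:0 rd:1 wr:1>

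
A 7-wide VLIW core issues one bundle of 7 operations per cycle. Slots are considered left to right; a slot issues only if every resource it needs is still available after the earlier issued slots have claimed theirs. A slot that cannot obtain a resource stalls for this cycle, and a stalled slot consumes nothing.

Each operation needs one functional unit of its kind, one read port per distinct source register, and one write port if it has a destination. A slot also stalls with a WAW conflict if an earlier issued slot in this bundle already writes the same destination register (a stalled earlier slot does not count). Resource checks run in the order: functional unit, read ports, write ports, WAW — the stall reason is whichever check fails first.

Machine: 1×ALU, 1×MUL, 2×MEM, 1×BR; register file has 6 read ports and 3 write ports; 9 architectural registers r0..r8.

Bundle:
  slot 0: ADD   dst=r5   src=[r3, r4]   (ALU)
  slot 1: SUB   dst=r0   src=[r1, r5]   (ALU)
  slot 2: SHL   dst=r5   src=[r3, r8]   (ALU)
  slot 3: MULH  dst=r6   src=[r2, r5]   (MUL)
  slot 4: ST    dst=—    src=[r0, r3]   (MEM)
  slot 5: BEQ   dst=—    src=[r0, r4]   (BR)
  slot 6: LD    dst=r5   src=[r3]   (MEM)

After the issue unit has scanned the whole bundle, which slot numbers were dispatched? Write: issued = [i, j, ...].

(0) want 1×ALU +2rd +1wr — yes → AL0|MU1|ME2|BR1|rd4|wr2
(1) want 1×ALU +2rd +1wr — FU → AL0|MU1|ME2|BR1|rd4|wr2
(2) want 1×ALU +2rd +1wr — FU → AL0|MU1|ME2|BR1|rd4|wr2
(3) want 1×MUL +2rd +1wr — yes → AL0|MU0|ME2|BR1|rd2|wr1
(4) want 1×MEM +2rd +0wr — yes → AL0|MU0|ME1|BR1|rd0|wr1
(5) want 1×BR +2rd +0wr — RD_PORT → AL0|MU0|ME1|BR1|rd0|wr1
(6) want 1×MEM +1rd +1wr — RD_PORT → AL0|MU0|ME1|BR1|rd0|wr1

issued = [0, 3, 4]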